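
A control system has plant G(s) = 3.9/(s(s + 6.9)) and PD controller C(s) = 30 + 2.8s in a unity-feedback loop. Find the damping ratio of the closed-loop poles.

ζ = 0.824

Forward path: (30 + 2.8s)·3.9/(s(s+6.9)). The closed-loop characteristic equation is s² + (6.9 + 3.9·2.8)s + 3.9·30 = 0.
That is s² + 17.82s + 117 = 0, so ω_n = 10.82 rad/s and ζ = 17.82/(2·10.82) = 0.8237.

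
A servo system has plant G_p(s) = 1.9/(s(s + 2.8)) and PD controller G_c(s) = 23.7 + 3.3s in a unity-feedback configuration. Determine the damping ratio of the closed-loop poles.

Forward path: (23.7 + 3.3s)·1.9/(s(s+2.8)). The closed-loop characteristic equation is s² + (2.8 + 1.9·3.3)s + 1.9·23.7 = 0.
That is s² + 9.07s + 45.03 = 0, so ω_n = 6.71 rad/s and ζ = 9.07/(2·6.71) = 0.6758.

ζ = 0.676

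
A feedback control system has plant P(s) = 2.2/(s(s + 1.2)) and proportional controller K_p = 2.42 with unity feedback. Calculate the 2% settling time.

T_s ≈ 6.67 s

From 1 + K_pP(s) = 0: s² + 1.2s + 5.324 = 0 ⇒ ω_n = 2.307, ζ = 0.26.
2% settling time T_s ≈ 4/(ζω_n) = 4/0.6 = 6.67 s.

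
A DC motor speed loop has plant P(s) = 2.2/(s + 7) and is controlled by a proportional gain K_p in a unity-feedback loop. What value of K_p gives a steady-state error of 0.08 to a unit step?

K_p = 36.6

Steady-state error for a unit step on this type-0 loop is 1/(1 + K_p·P(0)).
P(0) = 0.3143. Require 1/(1 + K_p·0.3143) = 0.08, so 1 + 0.3143·K_p = 12.5.
K_p = (12.5 − 1)/0.3143 = 36.6.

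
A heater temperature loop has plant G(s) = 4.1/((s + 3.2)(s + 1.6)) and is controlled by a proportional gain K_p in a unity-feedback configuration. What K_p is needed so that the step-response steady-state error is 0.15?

K_p = 7.08

The loop is type 0, so e_ss(step) = 1/(1 + K_pos) with K_pos = K_p·G(0).
G(0) = 0.8008. Require 1/(1 + K_p·0.8008) = 0.15, so 1 + 0.8008·K_p = 6.667.
K_p = (6.667 − 1)/0.8008 = 7.08.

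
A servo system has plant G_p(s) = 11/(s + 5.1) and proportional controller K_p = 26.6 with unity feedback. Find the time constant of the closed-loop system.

Closed-loop transfer function: T(s) = K_p·G_p(s)/(1 + K_p·G_p(s)) = 292.6/(s + 5.1 + 292.6) = 292.6/(s + 297.7).
Time constant τ = 1/297.7 = 0.00336 s.

τ = 0.00336 s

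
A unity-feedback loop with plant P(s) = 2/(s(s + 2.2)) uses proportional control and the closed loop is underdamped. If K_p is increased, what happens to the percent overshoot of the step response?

increase

ζ = 2.2/(2√(2K_p)) decreases as K_p grows; lower damping means more overshoot.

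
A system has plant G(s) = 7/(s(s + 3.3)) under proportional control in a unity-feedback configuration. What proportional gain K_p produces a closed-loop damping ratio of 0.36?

K_p = 3

Closed-loop characteristic equation: s² + 3.3s + K_p·7 = 0.
So ω_n = √(7K_p) and 2ζω_n = 3.3, giving ζ = 3.3/(2√(7K_p)).
Setting ζ = 0.36: √(7K_p) = 3.3/(2·0.36) = 4.583, so K_p = 21.01/7 = 3.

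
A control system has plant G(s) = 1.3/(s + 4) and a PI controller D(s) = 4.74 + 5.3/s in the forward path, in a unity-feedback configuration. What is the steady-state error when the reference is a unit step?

The open loop D(s)G(s) has a pole at the origin (type 1), so the static position error constant is infinite and e_ss = 1/(1+∞) = 0.

0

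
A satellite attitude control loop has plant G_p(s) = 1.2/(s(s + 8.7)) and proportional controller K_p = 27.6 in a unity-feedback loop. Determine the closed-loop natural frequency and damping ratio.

ω_n = 5.75 rad/s, ζ = 0.756

The closed-loop denominator is s(s+8.7) + 27.6·1.2 = s² + 8.7s + 33.12.
So ω_n² = 33.12 ⇒ ω_n = 5.755 rad/s, and ζ = 8.7/(2ω_n) = 0.756.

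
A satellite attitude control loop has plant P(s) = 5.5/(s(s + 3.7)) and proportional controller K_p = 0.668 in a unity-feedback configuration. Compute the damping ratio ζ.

ζ = 0.965

The closed-loop denominator is s(s+3.7) + 0.668·5.5 = s² + 3.7s + 3.674.
So ω_n² = 3.674 ⇒ ω_n = 1.917 rad/s, and ζ = 3.7/(2ω_n) = 0.965.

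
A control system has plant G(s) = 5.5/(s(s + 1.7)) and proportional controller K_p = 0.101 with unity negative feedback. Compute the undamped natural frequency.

The closed-loop denominator is s(s+1.7) + 0.101·5.5 = s² + 1.7s + 0.5555.
Matching s² + 2ζω_n s + ω_n²: ω_n = √0.5555 = 0.7453 rad/s and 2ζω_n = 1.7, so ζ = 1.7/(2·0.7453) = 1.14.

ω_n = 0.745 rad/s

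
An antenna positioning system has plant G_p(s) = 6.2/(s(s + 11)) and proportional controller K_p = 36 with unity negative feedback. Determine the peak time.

T_p = 0.226 s

The closed-loop denominator s² + 11s + 223.2 gives ω_n = √223.2 = 14.94 and ζ = 11/(2ω_n) = 0.3681.
Damped frequency ω_d = ω_n√(1−ζ²) = 13.89 rad/s, so peak time T_p = π/ω_d = 0.226 s.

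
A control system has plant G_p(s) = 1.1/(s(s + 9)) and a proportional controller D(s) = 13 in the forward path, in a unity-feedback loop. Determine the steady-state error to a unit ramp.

0.629

The loop has one pole at the origin (type 1). Velocity error constant K_v = lim_{s→0} s·D(s)G_p(s) = 13·1.1/9 = 1.589.
Steady-state error to a unit ramp: e_ss = 1/K_v = 0.629.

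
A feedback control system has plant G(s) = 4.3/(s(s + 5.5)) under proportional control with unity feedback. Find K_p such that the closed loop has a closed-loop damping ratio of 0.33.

K_p = 16.1

Closed-loop characteristic equation: s² + 5.5s + K_p·4.3 = 0.
So ω_n = √(4.3K_p) and 2ζω_n = 5.5, giving ζ = 5.5/(2√(4.3K_p)).
Setting ζ = 0.33: √(4.3K_p) = 5.5/(2·0.33) = 8.333, so K_p = 69.44/4.3 = 16.1.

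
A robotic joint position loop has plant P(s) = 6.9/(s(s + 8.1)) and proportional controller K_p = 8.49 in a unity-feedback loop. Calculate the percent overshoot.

From 1 + K_pP(s) = 0: s² + 8.1s + 58.58 = 0 ⇒ ω_n = 7.654, ζ = 0.5291.
%OS = 100·exp(−πζ/√(1−ζ²)) = 100·exp(−π·0.5291/√0.72) = 14.1%.

14.1%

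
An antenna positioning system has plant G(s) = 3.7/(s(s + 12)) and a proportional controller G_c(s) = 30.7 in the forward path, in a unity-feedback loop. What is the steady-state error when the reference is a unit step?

The open loop G_c(s)G(s) has a pole at the origin (type 1), so the static position error constant is infinite and e_ss = 1/(1+∞) = 0.

0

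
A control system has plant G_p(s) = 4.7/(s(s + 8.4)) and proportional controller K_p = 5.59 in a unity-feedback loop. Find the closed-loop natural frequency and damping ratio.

ω_n = 5.13 rad/s, ζ = 0.819

1 + K_p·G_p(s) = 0 gives s² + 8.4s + 26.27 = 0.
So ω_n² = 26.27 ⇒ ω_n = 5.126 rad/s, and ζ = 8.4/(2ω_n) = 0.819.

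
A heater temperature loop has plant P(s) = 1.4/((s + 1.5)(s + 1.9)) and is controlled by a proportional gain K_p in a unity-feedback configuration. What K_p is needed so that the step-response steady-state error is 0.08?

K_p = 23.4

Steady-state error for a unit step on this type-0 loop is 1/(1 + K_p·P(0)).
P(0) = 0.4912. Require 1/(1 + K_p·0.4912) = 0.08, so 1 + 0.4912·K_p = 12.5.
K_p = (12.5 − 1)/0.4912 = 23.4.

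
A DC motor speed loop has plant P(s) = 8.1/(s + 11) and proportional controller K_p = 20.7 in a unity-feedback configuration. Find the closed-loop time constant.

τ = 0.0056 s

Closed-loop transfer function: T(s) = K_p·P(s)/(1 + K_p·P(s)) = 167.7/(s + 11 + 167.7) = 167.7/(s + 178.7).
Time constant τ = 1/178.7 = 0.0056 s.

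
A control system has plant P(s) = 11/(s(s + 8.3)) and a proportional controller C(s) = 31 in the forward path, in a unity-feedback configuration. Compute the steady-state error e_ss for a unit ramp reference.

0.0243

The loop has one pole at the origin (type 1). Velocity error constant K_v = lim_{s→0} s·C(s)P(s) = 31·11/8.3 = 41.08.
Steady-state error to a unit ramp: e_ss = 1/K_v = 0.0243.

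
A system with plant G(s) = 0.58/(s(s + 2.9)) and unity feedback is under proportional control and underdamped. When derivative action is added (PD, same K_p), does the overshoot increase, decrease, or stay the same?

The derivative term adds K·K_d to the s-coefficient of the characteristic equation, raising 2ζω_n while ω_n is unchanged; ζ increases, so overshoot decreases.

decrease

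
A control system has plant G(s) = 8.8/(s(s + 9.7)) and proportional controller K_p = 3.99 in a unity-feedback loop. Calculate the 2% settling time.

T_s ≈ 0.825 s

Closed-loop characteristic equation: s² + 9.7s + 35.11 = 0, so ω_n = 5.926 rad/s and ζ = 9.7/(2·5.926) = 0.8185.
2% settling time T_s ≈ 4/(ζω_n) = 4/4.85 = 0.825 s.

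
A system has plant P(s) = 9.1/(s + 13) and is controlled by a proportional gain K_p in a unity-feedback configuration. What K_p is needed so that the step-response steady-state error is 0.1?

The loop is type 0, so e_ss(step) = 1/(1 + K_pos) with K_pos = K_p·P(0).
P(0) = 0.7. Require 1/(1 + K_p·0.7) = 0.1, so 1 + 0.7·K_p = 10.
K_p = (10 − 1)/0.7 = 12.9.

K_p = 12.9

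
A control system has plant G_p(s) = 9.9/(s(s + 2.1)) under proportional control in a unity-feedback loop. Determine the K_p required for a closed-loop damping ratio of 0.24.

K_p = 1.93

Closed-loop characteristic equation: s² + 2.1s + K_p·9.9 = 0.
So ω_n = √(9.9K_p) and 2ζω_n = 2.1, giving ζ = 2.1/(2√(9.9K_p)).
Setting ζ = 0.24: √(9.9K_p) = 2.1/(2·0.24) = 4.375, so K_p = 19.14/9.9 = 1.93.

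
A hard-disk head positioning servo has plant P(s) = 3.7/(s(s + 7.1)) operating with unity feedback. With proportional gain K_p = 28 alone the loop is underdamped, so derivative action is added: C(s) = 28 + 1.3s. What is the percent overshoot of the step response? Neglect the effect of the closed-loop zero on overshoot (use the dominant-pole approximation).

10.4%

Forward path: (28 + 1.3s)·3.7/(s(s+7.1)). The closed-loop characteristic equation is s² + (7.1 + 3.7·1.3)s + 3.7·28 = 0.
That is s² + 11.91s + 103.6 = 0, so ω_n = 10.18 rad/s and ζ = 11.91/(2·10.18) = 0.5851.
%OS = 100·exp(−πζ/√(1−ζ²)) = 10.4%.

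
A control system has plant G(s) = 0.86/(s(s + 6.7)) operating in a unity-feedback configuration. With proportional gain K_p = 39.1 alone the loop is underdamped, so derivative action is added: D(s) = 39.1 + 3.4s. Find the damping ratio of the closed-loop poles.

Forward path: (39.1 + 3.4s)·0.86/(s(s+6.7)). The closed-loop characteristic equation is s² + (6.7 + 0.86·3.4)s + 0.86·39.1 = 0.
That is s² + 9.624s + 33.63 = 0, so ω_n = 5.799 rad/s and ζ = 9.624/(2·5.799) = 0.8298.

ζ = 0.83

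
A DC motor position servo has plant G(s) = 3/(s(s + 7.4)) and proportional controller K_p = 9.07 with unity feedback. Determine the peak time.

T_p = 0.854 s

From 1 + K_pG(s) = 0: s² + 7.4s + 27.21 = 0 ⇒ ω_n = 5.216, ζ = 0.7093.
Damped frequency ω_d = ω_n√(1−ζ²) = 3.677 rad/s, so peak time T_p = π/ω_d = 0.854 s.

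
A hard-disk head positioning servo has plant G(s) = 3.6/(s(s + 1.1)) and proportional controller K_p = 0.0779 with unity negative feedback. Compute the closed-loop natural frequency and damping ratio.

With unity feedback the closed-loop characteristic equation is s² + 1.1s + 0.0779·3.6 = s² + 1.1s + 0.2804 = 0.
So ω_n² = 0.2804 ⇒ ω_n = 0.5296 rad/s, and ζ = 1.1/(2ω_n) = 1.04.

ω_n = 0.53 rad/s, ζ = 1.04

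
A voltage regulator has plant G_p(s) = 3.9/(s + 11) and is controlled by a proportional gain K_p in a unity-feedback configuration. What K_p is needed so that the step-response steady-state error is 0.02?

K_p = 138

The loop is type 0, so e_ss(step) = 1/(1 + K_pos) with K_pos = K_p·G_p(0).
G_p(0) = 0.3545. Require 1/(1 + K_p·0.3545) = 0.02, so 1 + 0.3545·K_p = 50.
K_p = (50 − 1)/0.3545 = 138.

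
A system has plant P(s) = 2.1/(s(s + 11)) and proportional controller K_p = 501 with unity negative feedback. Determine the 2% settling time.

T_s ≈ 0.727 s

From 1 + K_pP(s) = 0: s² + 11s + 1052 = 0 ⇒ ω_n = 32.44, ζ = 0.1696.
2% settling time T_s ≈ 4/(ζω_n) = 4/5.5 = 0.727 s.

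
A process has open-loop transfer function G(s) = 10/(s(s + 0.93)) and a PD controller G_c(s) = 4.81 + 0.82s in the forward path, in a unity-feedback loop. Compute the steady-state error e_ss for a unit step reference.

The open loop G_c(s)G(s) has a pole at the origin (type 1), so the static position error constant is infinite and e_ss = 1/(1+∞) = 0.

0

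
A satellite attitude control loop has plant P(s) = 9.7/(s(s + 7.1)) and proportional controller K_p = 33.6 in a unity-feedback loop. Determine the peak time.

From 1 + K_pP(s) = 0: s² + 7.1s + 325.9 = 0 ⇒ ω_n = 18.05, ζ = 0.1966.
Damped frequency ω_d = ω_n√(1−ζ²) = 17.7 rad/s, so peak time T_p = π/ω_d = 0.177 s.

T_p = 0.177 s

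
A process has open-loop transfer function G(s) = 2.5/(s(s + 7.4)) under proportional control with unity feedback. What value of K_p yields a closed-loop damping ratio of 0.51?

K_p = 21.1

Closed-loop characteristic equation: s² + 7.4s + K_p·2.5 = 0.
So ω_n = √(2.5K_p) and 2ζω_n = 7.4, giving ζ = 7.4/(2√(2.5K_p)).
Setting ζ = 0.51: √(2.5K_p) = 7.4/(2·0.51) = 7.255, so K_p = 52.63/2.5 = 21.1.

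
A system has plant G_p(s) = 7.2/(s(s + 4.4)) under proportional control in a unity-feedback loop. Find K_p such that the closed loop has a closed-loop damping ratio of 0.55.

Closed-loop characteristic equation: s² + 4.4s + K_p·7.2 = 0.
So ω_n = √(7.2K_p) and 2ζω_n = 4.4, giving ζ = 4.4/(2√(7.2K_p)).
Setting ζ = 0.55: √(7.2K_p) = 4.4/(2·0.55) = 4, so K_p = 16/7.2 = 2.22.

K_p = 2.22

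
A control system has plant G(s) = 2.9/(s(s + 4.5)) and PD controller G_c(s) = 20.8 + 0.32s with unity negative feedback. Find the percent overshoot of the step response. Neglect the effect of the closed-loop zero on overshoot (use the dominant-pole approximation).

Forward path: (20.8 + 0.32s)·2.9/(s(s+4.5)). The closed-loop characteristic equation is s² + (4.5 + 2.9·0.32)s + 2.9·20.8 = 0.
That is s² + 5.428s + 60.32 = 0, so ω_n = 7.767 rad/s and ζ = 5.428/(2·7.767) = 0.3494.
%OS = 100·exp(−πζ/√(1−ζ²)) = 31%.

31%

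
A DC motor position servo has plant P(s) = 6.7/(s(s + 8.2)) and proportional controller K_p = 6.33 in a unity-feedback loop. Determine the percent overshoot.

Closed-loop characteristic equation: s² + 8.2s + 42.41 = 0, so ω_n = 6.512 rad/s and ζ = 8.2/(2·6.512) = 0.6296.
%OS = 100·exp(−πζ/√(1−ζ²)) = 100·exp(−π·0.6296/√0.6036) = 7.84%.

7.84%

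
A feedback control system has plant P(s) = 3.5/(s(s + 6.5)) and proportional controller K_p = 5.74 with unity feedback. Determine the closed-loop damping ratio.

1 + K_p·P(s) = 0 gives s² + 6.5s + 20.09 = 0.
So ω_n² = 20.09 ⇒ ω_n = 4.482 rad/s, and ζ = 6.5/(2ω_n) = 0.725.

ζ = 0.725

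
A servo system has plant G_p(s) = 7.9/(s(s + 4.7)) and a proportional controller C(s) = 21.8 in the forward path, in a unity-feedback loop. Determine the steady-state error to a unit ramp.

0.0273

The loop has one pole at the origin (type 1). Velocity error constant K_v = lim_{s→0} s·C(s)G_p(s) = 21.8·7.9/4.7 = 36.64.
Steady-state error to a unit ramp: e_ss = 1/K_v = 0.0273.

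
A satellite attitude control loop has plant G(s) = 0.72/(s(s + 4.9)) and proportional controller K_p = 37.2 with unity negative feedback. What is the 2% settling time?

From 1 + K_pG(s) = 0: s² + 4.9s + 26.78 = 0 ⇒ ω_n = 5.175, ζ = 0.4734.
2% settling time T_s ≈ 4/(ζω_n) = 4/2.45 = 1.63 s.

T_s ≈ 1.63 s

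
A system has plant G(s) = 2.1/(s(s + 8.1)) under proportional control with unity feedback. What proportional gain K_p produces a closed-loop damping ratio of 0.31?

K_p = 81.3

Closed-loop characteristic equation: s² + 8.1s + K_p·2.1 = 0.
So ω_n = √(2.1K_p) and 2ζω_n = 8.1, giving ζ = 8.1/(2√(2.1K_p)).
Setting ζ = 0.31: √(2.1K_p) = 8.1/(2·0.31) = 13.06, so K_p = 170.7/2.1 = 81.3.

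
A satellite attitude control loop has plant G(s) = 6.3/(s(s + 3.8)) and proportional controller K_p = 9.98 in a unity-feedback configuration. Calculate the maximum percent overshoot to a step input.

46.1%

From 1 + K_pG(s) = 0: s² + 3.8s + 62.87 = 0 ⇒ ω_n = 7.929, ζ = 0.2396.
%OS = 100·exp(−πζ/√(1−ζ²)) = 100·exp(−π·0.2396/√0.9426) = 46.1%.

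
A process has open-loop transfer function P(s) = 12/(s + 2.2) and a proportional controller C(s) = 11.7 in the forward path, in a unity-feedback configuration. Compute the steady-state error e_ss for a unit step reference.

0.0154

The loop is type 0. Static position error constant K_pos = C(0)·P(0) = 11.7·5.455 = 63.82.
Steady-state error to a unit step: e_ss = 1/(1+K_pos) = 1/64.82 = 0.0154.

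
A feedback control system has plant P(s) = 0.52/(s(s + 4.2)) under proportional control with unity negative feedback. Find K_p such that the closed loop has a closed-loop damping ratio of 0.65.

K_p = 20.1

Closed-loop characteristic equation: s² + 4.2s + K_p·0.52 = 0.
So ω_n = √(0.52K_p) and 2ζω_n = 4.2, giving ζ = 4.2/(2√(0.52K_p)).
Setting ζ = 0.65: √(0.52K_p) = 4.2/(2·0.65) = 3.231, so K_p = 10.44/0.52 = 20.1.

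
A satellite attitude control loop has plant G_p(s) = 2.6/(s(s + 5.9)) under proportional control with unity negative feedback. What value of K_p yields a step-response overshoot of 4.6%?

K_p = 6.83

From %OS = 100·exp(−πζ/√(1−ζ²)) = 4.6%, ζ = −ln(0.046)/√(π²+ln²(0.046)) = 0.7.
Characteristic equation s² + 5.9s + 2.6K_p = 0 gives ζ = 5.9/(2√(2.6K_p)).
Setting ζ = 0.7: √(2.6K_p) = 5.9/(2·0.7) = 4.214, so K_p = 17.76/2.6 = 6.83.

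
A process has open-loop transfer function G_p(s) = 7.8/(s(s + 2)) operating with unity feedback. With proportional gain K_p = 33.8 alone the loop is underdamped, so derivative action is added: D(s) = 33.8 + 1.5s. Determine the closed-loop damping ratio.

Forward path: (33.8 + 1.5s)·7.8/(s(s+2)). The closed-loop characteristic equation is s² + (2 + 7.8·1.5)s + 7.8·33.8 = 0.
That is s² + 13.7s + 263.6 = 0, so ω_n = 16.24 rad/s and ζ = 13.7/(2·16.24) = 0.4219.

ζ = 0.422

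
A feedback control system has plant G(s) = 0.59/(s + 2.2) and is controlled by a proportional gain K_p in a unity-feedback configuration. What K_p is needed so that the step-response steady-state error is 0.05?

K_p = 70.8

The loop is type 0, so e_ss(step) = 1/(1 + K_pos) with K_pos = K_p·G(0).
G(0) = 0.2682. Require 1/(1 + K_p·0.2682) = 0.05, so 1 + 0.2682·K_p = 20.
K_p = (20 − 1)/0.2682 = 70.8.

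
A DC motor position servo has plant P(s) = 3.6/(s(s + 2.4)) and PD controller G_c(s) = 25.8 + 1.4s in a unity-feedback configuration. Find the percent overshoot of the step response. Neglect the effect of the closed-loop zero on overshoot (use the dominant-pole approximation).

26.9%

Forward path: (25.8 + 1.4s)·3.6/(s(s+2.4)). The closed-loop characteristic equation is s² + (2.4 + 3.6·1.4)s + 3.6·25.8 = 0.
That is s² + 7.44s + 92.88 = 0, so ω_n = 9.637 rad/s and ζ = 7.44/(2·9.637) = 0.386.
%OS = 100·exp(−πζ/√(1−ζ²)) = 26.9%.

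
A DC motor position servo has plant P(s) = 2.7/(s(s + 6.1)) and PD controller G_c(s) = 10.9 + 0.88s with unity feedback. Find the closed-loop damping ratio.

Forward path: (10.9 + 0.88s)·2.7/(s(s+6.1)). The closed-loop characteristic equation is s² + (6.1 + 2.7·0.88)s + 2.7·10.9 = 0.
That is s² + 8.476s + 29.43 = 0, so ω_n = 5.425 rad/s and ζ = 8.476/(2·5.425) = 0.7812.

ζ = 0.781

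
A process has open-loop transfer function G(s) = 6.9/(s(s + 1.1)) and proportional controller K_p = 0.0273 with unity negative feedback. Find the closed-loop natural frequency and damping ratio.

With unity feedback the closed-loop characteristic equation is s² + 1.1s + 0.0273·6.9 = s² + 1.1s + 0.1884 = 0.
So ω_n² = 0.1884 ⇒ ω_n = 0.434 rad/s, and ζ = 1.1/(2ω_n) = 1.27.

ω_n = 0.434 rad/s, ζ = 1.27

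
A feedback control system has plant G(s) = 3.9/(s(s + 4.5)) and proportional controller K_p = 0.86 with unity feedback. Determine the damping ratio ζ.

ζ = 1.23

The closed-loop denominator is s(s+4.5) + 0.86·3.9 = s² + 4.5s + 3.354.
So ω_n² = 3.354 ⇒ ω_n = 1.831 rad/s, and ζ = 4.5/(2ω_n) = 1.23.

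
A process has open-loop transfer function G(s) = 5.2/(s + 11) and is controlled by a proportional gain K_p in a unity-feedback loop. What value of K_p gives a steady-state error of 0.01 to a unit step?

K_p = 209

For a type-0 loop with proportional control, e_ss = 1/(1 + K_p·G(0)).
G(0) = 0.4727. Require 1/(1 + K_p·0.4727) = 0.01, so 1 + 0.4727·K_p = 100.
K_p = (100 − 1)/0.4727 = 209.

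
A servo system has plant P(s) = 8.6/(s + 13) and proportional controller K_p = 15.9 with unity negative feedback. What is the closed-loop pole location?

s = -149.7

Closed-loop transfer function: T(s) = K_p·P(s)/(1 + K_p·P(s)) = 136.7/(s + 13 + 136.7) = 136.7/(s + 149.7).
The closed-loop pole is at s = −149.7.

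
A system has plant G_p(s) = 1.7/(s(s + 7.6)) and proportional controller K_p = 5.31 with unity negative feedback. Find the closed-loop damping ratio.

1 + K_p·G_p(s) = 0 gives s² + 7.6s + 9.027 = 0.
So ω_n² = 9.027 ⇒ ω_n = 3.004 rad/s, and ζ = 7.6/(2ω_n) = 1.26.

ζ = 1.26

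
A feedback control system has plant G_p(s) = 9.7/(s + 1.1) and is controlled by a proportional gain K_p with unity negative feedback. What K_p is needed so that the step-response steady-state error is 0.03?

K_p = 3.67

The loop is type 0, so e_ss(step) = 1/(1 + K_pos) with K_pos = K_p·G_p(0).
G_p(0) = 8.818. Require 1/(1 + K_p·8.818) = 0.03, so 1 + 8.818·K_p = 33.33.
K_p = (33.33 − 1)/8.818 = 3.67.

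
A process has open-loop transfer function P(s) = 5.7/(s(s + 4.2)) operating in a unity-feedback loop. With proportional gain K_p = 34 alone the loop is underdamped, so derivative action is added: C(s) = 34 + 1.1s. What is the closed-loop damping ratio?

ζ = 0.376

Forward path: (34 + 1.1s)·5.7/(s(s+4.2)). The closed-loop characteristic equation is s² + (4.2 + 5.7·1.1)s + 5.7·34 = 0.
That is s² + 10.47s + 193.8 = 0, so ω_n = 13.92 rad/s and ζ = 10.47/(2·13.92) = 0.376.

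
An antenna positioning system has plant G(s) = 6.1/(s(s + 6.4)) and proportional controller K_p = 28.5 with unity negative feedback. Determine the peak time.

From 1 + K_pG(s) = 0: s² + 6.4s + 173.8 = 0 ⇒ ω_n = 13.19, ζ = 0.2427.
Damped frequency ω_d = ω_n√(1−ζ²) = 12.79 rad/s, so peak time T_p = π/ω_d = 0.246 s.

T_p = 0.246 s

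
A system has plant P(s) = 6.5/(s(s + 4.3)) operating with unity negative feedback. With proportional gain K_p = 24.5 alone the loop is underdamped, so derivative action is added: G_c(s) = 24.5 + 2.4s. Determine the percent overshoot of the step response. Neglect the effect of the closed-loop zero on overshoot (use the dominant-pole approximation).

1.78%

Forward path: (24.5 + 2.4s)·6.5/(s(s+4.3)). The closed-loop characteristic equation is s² + (4.3 + 6.5·2.4)s + 6.5·24.5 = 0.
That is s² + 19.9s + 159.2 = 0, so ω_n = 12.62 rad/s and ζ = 19.9/(2·12.62) = 0.7885.
%OS = 100·exp(−πζ/√(1−ζ²)) = 1.78%.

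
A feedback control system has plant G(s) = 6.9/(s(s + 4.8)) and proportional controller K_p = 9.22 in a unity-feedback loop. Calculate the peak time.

The closed-loop denominator s² + 4.8s + 63.62 gives ω_n = √63.62 = 7.976 and ζ = 4.8/(2ω_n) = 0.3009.
Damped frequency ω_d = ω_n√(1−ζ²) = 7.606 rad/s, so peak time T_p = π/ω_d = 0.413 s.

T_p = 0.413 s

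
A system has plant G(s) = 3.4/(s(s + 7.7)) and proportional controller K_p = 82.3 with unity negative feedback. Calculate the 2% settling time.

From 1 + K_pG(s) = 0: s² + 7.7s + 279.8 = 0 ⇒ ω_n = 16.73, ζ = 0.2302.
2% settling time T_s ≈ 4/(ζω_n) = 4/3.85 = 1.04 s.

T_s ≈ 1.04 s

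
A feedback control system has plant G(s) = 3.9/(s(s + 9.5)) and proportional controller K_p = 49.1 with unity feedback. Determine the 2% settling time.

T_s ≈ 0.842 s

From 1 + K_pG(s) = 0: s² + 9.5s + 191.5 = 0 ⇒ ω_n = 13.84, ζ = 0.3433.
2% settling time T_s ≈ 4/(ζω_n) = 4/4.75 = 0.842 s.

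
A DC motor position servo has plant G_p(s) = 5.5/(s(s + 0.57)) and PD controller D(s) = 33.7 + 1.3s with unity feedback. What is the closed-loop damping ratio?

Forward path: (33.7 + 1.3s)·5.5/(s(s+0.57)). The closed-loop characteristic equation is s² + (0.57 + 5.5·1.3)s + 5.5·33.7 = 0.
That is s² + 7.72s + 185.4 = 0, so ω_n = 13.61 rad/s and ζ = 7.72/(2·13.61) = 0.2835.

ζ = 0.284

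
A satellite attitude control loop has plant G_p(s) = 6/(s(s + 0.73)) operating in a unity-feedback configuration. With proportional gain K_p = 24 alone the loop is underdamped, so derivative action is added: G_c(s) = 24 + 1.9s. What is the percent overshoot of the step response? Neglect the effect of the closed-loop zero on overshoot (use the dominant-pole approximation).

15.9%

Forward path: (24 + 1.9s)·6/(s(s+0.73)). The closed-loop characteristic equation is s² + (0.73 + 6·1.9)s + 6·24 = 0.
That is s² + 12.13s + 144 = 0, so ω_n = 12 rad/s and ζ = 12.13/(2·12) = 0.5054.
%OS = 100·exp(−πζ/√(1−ζ²)) = 15.9%.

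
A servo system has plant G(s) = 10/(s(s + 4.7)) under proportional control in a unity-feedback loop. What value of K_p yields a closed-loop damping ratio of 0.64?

K_p = 1.35

Closed-loop characteristic equation: s² + 4.7s + K_p·10 = 0.
So ω_n = √(10K_p) and 2ζω_n = 4.7, giving ζ = 4.7/(2√(10K_p)).
Setting ζ = 0.64: √(10K_p) = 4.7/(2·0.64) = 3.672, so K_p = 13.48/10 = 1.35.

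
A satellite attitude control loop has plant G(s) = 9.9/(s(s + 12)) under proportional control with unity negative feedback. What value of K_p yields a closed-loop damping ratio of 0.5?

K_p = 14.5

Closed-loop characteristic equation: s² + 12s + K_p·9.9 = 0.
So ω_n = √(9.9K_p) and 2ζω_n = 12, giving ζ = 12/(2√(9.9K_p)).
Setting ζ = 0.5: √(9.9K_p) = 12/(2·0.5) = 12, so K_p = 144/9.9 = 14.5.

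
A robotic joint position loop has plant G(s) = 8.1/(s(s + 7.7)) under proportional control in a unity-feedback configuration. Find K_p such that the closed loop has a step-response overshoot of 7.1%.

K_p = 4.41

From %OS = 100·exp(−πζ/√(1−ζ²)) = 7.1%, ζ = −ln(0.071)/√(π²+ln²(0.071)) = 0.6441.
Characteristic equation s² + 7.7s + 8.1K_p = 0 gives ζ = 7.7/(2√(8.1K_p)).
Setting ζ = 0.6441: √(8.1K_p) = 7.7/(2·0.6441) = 5.978, so K_p = 35.73/8.1 = 4.41.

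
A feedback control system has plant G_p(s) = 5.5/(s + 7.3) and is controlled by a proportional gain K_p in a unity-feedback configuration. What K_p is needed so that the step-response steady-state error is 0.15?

K_p = 7.52

For a type-0 loop with proportional control, e_ss = 1/(1 + K_p·G_p(0)).
G_p(0) = 0.7534. Require 1/(1 + K_p·0.7534) = 0.15, so 1 + 0.7534·K_p = 6.667.
K_p = (6.667 − 1)/0.7534 = 7.52.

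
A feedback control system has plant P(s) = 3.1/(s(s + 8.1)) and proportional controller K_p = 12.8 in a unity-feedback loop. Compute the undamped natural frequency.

The closed-loop denominator is s(s+8.1) + 12.8·3.1 = s² + 8.1s + 39.68.
Matching s² + 2ζω_n s + ω_n²: ω_n = √39.68 = 6.299 rad/s and 2ζω_n = 8.1, so ζ = 8.1/(2·6.299) = 0.643.

ω_n = 6.3 rad/s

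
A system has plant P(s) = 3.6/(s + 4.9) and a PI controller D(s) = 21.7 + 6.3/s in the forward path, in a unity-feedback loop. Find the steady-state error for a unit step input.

The open loop D(s)P(s) has a pole at the origin (type 1), so the static position error constant is infinite and e_ss = 1/(1+∞) = 0.

0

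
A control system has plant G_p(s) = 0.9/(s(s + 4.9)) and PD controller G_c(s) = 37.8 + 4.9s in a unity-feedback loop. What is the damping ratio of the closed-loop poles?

Forward path: (37.8 + 4.9s)·0.9/(s(s+4.9)). The closed-loop characteristic equation is s² + (4.9 + 0.9·4.9)s + 0.9·37.8 = 0.
That is s² + 9.31s + 34.02 = 0, so ω_n = 5.833 rad/s and ζ = 9.31/(2·5.833) = 0.7981.

ζ = 0.798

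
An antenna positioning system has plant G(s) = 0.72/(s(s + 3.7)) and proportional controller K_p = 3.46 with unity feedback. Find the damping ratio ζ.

ζ = 1.17

The closed-loop denominator is s(s+3.7) + 3.46·0.72 = s² + 3.7s + 2.491.
So ω_n² = 2.491 ⇒ ω_n = 1.578 rad/s, and ζ = 3.7/(2ω_n) = 1.17.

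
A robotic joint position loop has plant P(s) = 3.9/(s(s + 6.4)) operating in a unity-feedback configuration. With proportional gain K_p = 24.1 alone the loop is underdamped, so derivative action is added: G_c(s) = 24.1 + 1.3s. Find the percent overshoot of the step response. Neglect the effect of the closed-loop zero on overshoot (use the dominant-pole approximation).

9.98%

Forward path: (24.1 + 1.3s)·3.9/(s(s+6.4)). The closed-loop characteristic equation is s² + (6.4 + 3.9·1.3)s + 3.9·24.1 = 0.
That is s² + 11.47s + 93.99 = 0, so ω_n = 9.695 rad/s and ζ = 11.47/(2·9.695) = 0.5916.
%OS = 100·exp(−πζ/√(1−ζ²)) = 9.98%.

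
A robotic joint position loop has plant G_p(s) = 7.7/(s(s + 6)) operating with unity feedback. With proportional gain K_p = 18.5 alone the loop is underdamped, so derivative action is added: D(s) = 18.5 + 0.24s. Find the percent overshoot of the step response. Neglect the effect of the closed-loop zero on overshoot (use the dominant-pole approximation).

33.5%

Forward path: (18.5 + 0.24s)·7.7/(s(s+6)). The closed-loop characteristic equation is s² + (6 + 7.7·0.24)s + 7.7·18.5 = 0.
That is s² + 7.848s + 142.5 = 0, so ω_n = 11.94 rad/s and ζ = 7.848/(2·11.94) = 0.3288.
%OS = 100·exp(−πζ/√(1−ζ²)) = 33.5%.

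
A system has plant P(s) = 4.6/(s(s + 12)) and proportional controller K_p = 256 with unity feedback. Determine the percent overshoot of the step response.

From 1 + K_pP(s) = 0: s² + 12s + 1178 = 0 ⇒ ω_n = 34.32, ζ = 0.1748.
%OS = 100·exp(−πζ/√(1−ζ²)) = 100·exp(−π·0.1748/√0.9694) = 57.2%.

57.2%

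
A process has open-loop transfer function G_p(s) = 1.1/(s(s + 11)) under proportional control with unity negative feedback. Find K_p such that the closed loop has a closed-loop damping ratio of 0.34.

K_p = 238

Closed-loop characteristic equation: s² + 11s + K_p·1.1 = 0.
So ω_n = √(1.1K_p) and 2ζω_n = 11, giving ζ = 11/(2√(1.1K_p)).
Setting ζ = 0.34: √(1.1K_p) = 11/(2·0.34) = 16.18, so K_p = 261.7/1.1 = 238.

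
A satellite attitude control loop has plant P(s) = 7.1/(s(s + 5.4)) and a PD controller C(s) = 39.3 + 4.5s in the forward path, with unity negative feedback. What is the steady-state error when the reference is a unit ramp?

The loop has one pole at the origin (type 1). Velocity error constant K_v = lim_{s→0} s·C(s)P(s) = 39.3·7.1/5.4 = 51.67.
Steady-state error to a unit ramp: e_ss = 1/K_v = 0.0194.

0.0194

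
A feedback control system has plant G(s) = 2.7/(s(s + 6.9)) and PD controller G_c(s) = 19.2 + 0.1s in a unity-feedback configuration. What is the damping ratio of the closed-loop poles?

Forward path: (19.2 + 0.1s)·2.7/(s(s+6.9)). The closed-loop characteristic equation is s² + (6.9 + 2.7·0.1)s + 2.7·19.2 = 0.
That is s² + 7.17s + 51.84 = 0, so ω_n = 7.2 rad/s and ζ = 7.17/(2·7.2) = 0.4979.

ζ = 0.498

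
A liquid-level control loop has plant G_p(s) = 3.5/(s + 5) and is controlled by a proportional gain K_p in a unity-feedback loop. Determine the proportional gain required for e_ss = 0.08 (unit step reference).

K_p = 16.4

The loop is type 0, so e_ss(step) = 1/(1 + K_pos) with K_pos = K_p·G_p(0).
G_p(0) = 0.7. Require 1/(1 + K_p·0.7) = 0.08, so 1 + 0.7·K_p = 12.5.
K_p = (12.5 − 1)/0.7 = 16.4.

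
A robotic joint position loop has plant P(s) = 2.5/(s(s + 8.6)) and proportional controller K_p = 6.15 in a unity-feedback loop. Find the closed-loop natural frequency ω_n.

The closed-loop denominator is s(s+8.6) + 6.15·2.5 = s² + 8.6s + 15.38.
So ω_n² = 15.38 ⇒ ω_n = 3.921 rad/s, and ζ = 8.6/(2ω_n) = 1.1.

ω_n = 3.92 rad/s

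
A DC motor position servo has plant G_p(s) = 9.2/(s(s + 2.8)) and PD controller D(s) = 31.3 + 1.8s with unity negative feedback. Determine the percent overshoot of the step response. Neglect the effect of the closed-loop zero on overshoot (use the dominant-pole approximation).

11.3%

Forward path: (31.3 + 1.8s)·9.2/(s(s+2.8)). The closed-loop characteristic equation is s² + (2.8 + 9.2·1.8)s + 9.2·31.3 = 0.
That is s² + 19.36s + 288 = 0, so ω_n = 16.97 rad/s and ζ = 19.36/(2·16.97) = 0.5704.
%OS = 100·exp(−πζ/√(1−ζ²)) = 11.3%.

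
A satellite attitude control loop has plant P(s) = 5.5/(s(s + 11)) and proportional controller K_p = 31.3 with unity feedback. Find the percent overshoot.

From 1 + K_pP(s) = 0: s² + 11s + 172.2 = 0 ⇒ ω_n = 13.12, ζ = 0.4192.
%OS = 100·exp(−πζ/√(1−ζ²)) = 100·exp(−π·0.4192/√0.8243) = 23.4%.

23.4%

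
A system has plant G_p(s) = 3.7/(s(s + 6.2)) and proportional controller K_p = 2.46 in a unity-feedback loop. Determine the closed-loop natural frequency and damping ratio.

With unity feedback the closed-loop characteristic equation is s² + 6.2s + 2.46·3.7 = s² + 6.2s + 9.102 = 0.
Matching s² + 2ζω_n s + ω_n²: ω_n = √9.102 = 3.017 rad/s and 2ζω_n = 6.2, so ζ = 6.2/(2·3.017) = 1.03.

ω_n = 3.02 rad/s, ζ = 1.03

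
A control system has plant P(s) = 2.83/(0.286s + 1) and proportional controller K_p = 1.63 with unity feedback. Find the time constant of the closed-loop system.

τ = 0.051 s

Closed loop: T(s) = K_p·P/(1+K_p·P) = 4.613/(0.286s + 1 + 4.613), with pole at s = −(1 + 4.613)/0.286 = −19.63.
Closed-loop time constant τ = 1/19.63 = 0.051 s.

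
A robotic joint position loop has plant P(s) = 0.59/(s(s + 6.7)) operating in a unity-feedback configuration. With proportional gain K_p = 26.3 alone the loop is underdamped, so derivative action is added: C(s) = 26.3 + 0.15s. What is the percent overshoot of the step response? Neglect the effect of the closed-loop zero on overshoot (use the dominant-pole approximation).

Forward path: (26.3 + 0.15s)·0.59/(s(s+6.7)). The closed-loop characteristic equation is s² + (6.7 + 0.59·0.15)s + 0.59·26.3 = 0.
That is s² + 6.788s + 15.52 = 0, so ω_n = 3.939 rad/s and ζ = 6.788/(2·3.939) = 0.8617.
%OS = 100·exp(−πζ/√(1−ζ²)) = 0.482%.

0.482%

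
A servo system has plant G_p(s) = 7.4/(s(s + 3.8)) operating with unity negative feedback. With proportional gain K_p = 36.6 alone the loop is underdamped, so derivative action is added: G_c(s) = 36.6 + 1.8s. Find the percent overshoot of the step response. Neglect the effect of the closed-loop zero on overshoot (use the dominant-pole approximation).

Forward path: (36.6 + 1.8s)·7.4/(s(s+3.8)). The closed-loop characteristic equation is s² + (3.8 + 7.4·1.8)s + 7.4·36.6 = 0.
That is s² + 17.12s + 270.8 = 0, so ω_n = 16.46 rad/s and ζ = 17.12/(2·16.46) = 0.5201.
%OS = 100·exp(−πζ/√(1−ζ²)) = 14.8%.

14.8%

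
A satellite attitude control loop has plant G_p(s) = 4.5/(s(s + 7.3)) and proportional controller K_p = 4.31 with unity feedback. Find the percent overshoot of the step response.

The closed-loop denominator s² + 7.3s + 19.39 gives ω_n = √19.39 = 4.404 and ζ = 7.3/(2ω_n) = 0.8288.
%OS = 100·exp(−πζ/√(1−ζ²)) = 100·exp(−π·0.8288/√0.3131) = 0.953%.

0.953%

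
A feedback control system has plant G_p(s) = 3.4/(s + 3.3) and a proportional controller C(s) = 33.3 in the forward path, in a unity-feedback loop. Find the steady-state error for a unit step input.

0.0283

The loop is type 0. Static position error constant K_pos = C(0)·G_p(0) = 33.3·1.03 = 34.31.
Steady-state error to a unit step: e_ss = 1/(1+K_pos) = 1/35.31 = 0.0283.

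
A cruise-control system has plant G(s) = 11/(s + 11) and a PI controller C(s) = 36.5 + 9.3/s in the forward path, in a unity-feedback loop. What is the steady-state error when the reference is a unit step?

0

The open loop C(s)G(s) has a pole at the origin (type 1), so the static position error constant is infinite and e_ss = 1/(1+∞) = 0.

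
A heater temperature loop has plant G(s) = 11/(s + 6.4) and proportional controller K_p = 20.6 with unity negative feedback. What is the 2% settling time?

Closed-loop transfer function: T(s) = K_p·G(s)/(1 + K_p·G(s)) = 226.6/(s + 6.4 + 226.6) = 226.6/(s + 233).
Time constant τ = 1/233 = 0.004292 s, so the 2% settling time is about 4τ = 0.0172 s.

T_s ≈ 0.0172 s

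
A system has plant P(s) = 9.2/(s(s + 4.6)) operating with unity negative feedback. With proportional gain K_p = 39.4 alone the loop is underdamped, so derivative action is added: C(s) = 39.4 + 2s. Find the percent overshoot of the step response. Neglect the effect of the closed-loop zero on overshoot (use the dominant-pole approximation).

Forward path: (39.4 + 2s)·9.2/(s(s+4.6)). The closed-loop characteristic equation is s² + (4.6 + 9.2·2)s + 9.2·39.4 = 0.
That is s² + 23s + 362.5 = 0, so ω_n = 19.04 rad/s and ζ = 23/(2·19.04) = 0.604.
%OS = 100·exp(−πζ/√(1−ζ²)) = 9.25%.

9.25%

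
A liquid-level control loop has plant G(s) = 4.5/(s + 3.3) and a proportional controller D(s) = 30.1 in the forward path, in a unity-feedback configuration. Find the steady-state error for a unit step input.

The loop is type 0. Static position error constant K_pos = D(0)·G(0) = 30.1·1.364 = 41.05.
Steady-state error to a unit step: e_ss = 1/(1+K_pos) = 1/42.05 = 0.0238.

0.0238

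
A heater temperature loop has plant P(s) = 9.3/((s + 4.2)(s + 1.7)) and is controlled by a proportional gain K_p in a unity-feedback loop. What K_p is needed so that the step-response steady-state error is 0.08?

For a type-0 loop with proportional control, e_ss = 1/(1 + K_p·P(0)).
P(0) = 1.303. Require 1/(1 + K_p·1.303) = 0.08, so 1 + 1.303·K_p = 12.5.
K_p = (12.5 − 1)/1.303 = 8.83.

K_p = 8.83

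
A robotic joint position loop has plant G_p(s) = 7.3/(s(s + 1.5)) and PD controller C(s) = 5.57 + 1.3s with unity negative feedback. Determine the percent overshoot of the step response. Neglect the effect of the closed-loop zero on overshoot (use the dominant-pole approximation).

0.481%

Forward path: (5.57 + 1.3s)·7.3/(s(s+1.5)). The closed-loop characteristic equation is s² + (1.5 + 7.3·1.3)s + 7.3·5.57 = 0.
That is s² + 10.99s + 40.66 = 0, so ω_n = 6.377 rad/s and ζ = 10.99/(2·6.377) = 0.8617.
%OS = 100·exp(−πζ/√(1−ζ²)) = 0.481%.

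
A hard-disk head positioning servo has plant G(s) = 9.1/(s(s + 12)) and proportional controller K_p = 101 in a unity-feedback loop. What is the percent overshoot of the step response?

53%

The closed-loop denominator s² + 12s + 919.1 gives ω_n = √919.1 = 30.32 and ζ = 12/(2ω_n) = 0.1979.
%OS = 100·exp(−πζ/√(1−ζ²)) = 100·exp(−π·0.1979/√0.9608) = 53%.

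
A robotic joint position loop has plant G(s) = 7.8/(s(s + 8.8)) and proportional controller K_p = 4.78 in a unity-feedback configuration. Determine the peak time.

The closed-loop denominator s² + 8.8s + 37.28 gives ω_n = √37.28 = 6.106 and ζ = 8.8/(2ω_n) = 0.7206.
Damped frequency ω_d = ω_n√(1−ζ²) = 4.234 rad/s, so peak time T_p = π/ω_d = 0.742 s.

T_p = 0.742 s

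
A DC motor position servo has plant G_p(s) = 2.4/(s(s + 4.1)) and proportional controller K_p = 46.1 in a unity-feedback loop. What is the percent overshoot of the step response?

53.6%

From 1 + K_pG_p(s) = 0: s² + 4.1s + 110.6 = 0 ⇒ ω_n = 10.52, ζ = 0.1949.
%OS = 100·exp(−πζ/√(1−ζ²)) = 100·exp(−π·0.1949/√0.962) = 53.6%.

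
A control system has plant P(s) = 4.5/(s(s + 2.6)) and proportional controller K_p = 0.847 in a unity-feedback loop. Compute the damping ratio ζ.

ζ = 0.666

The closed-loop denominator is s(s+2.6) + 0.847·4.5 = s² + 2.6s + 3.811.
Matching s² + 2ζω_n s + ω_n²: ω_n = √3.811 = 1.952 rad/s and 2ζω_n = 2.6, so ζ = 2.6/(2·1.952) = 0.666.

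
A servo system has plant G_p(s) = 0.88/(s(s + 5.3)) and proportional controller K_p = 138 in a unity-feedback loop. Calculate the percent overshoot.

45.9%

The closed-loop denominator s² + 5.3s + 121.4 gives ω_n = √121.4 = 11.02 and ζ = 5.3/(2ω_n) = 0.2405.
%OS = 100·exp(−πζ/√(1−ζ²)) = 100·exp(−π·0.2405/√0.9422) = 45.9%.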